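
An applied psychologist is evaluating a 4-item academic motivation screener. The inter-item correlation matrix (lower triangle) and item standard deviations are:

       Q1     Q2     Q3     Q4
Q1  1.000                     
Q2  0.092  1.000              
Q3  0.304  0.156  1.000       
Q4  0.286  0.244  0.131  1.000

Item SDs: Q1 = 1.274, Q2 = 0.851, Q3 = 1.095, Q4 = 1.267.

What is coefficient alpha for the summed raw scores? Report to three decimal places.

Σσ²ᵢ = 1.274² + 0.851² + 1.095² + 1.267² = 5.1516
Covariances σ_ij = r_ij · s_i · s_j:
  σ(Q1,Q2) = 0.092 × 1.274 × 0.851 = 0.0997
  σ(Q1,Q3) = 0.304 × 1.274 × 1.095 = 0.4241
  σ(Q1,Q4) = 0.286 × 1.274 × 1.267 = 0.4616
  σ(Q2,Q3) = 0.156 × 0.851 × 1.095 = 0.1454
  σ(Q2,Q4) = 0.244 × 0.851 × 1.267 = 0.2631
  σ(Q3,Q4) = 0.131 × 1.095 × 1.267 = 0.1817
σ²_T = Σσ²ᵢ + 2·Σσ_ij = 5.1516 + 2 × 1.5756 = 8.3028
α = (4/3)·(1 − 5.1516/8.3028) = 0.506

α = 0.506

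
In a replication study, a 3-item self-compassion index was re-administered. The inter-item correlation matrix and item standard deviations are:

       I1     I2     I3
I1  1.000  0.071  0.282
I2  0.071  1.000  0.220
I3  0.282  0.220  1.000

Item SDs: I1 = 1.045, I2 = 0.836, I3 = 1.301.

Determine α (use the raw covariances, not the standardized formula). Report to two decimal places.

α = 0.42

Σσ²ᵢ = 1.045² + 0.836² + 1.301² = 3.4835
Covariances σ_ij = r_ij · s_i · s_j:
  σ(I1,I2) = 0.071 × 1.045 × 0.836 = 0.0620
  σ(I1,I3) = 0.282 × 1.045 × 1.301 = 0.3834
  σ(I2,I3) = 0.220 × 0.836 × 1.301 = 0.2393
σ²_T = Σσ²ᵢ + 2·Σσ_ij = 3.4835 + 2 × 0.6847 = 4.8529
α = (3/2)·(1 − 3.4835/4.8529) = 0.42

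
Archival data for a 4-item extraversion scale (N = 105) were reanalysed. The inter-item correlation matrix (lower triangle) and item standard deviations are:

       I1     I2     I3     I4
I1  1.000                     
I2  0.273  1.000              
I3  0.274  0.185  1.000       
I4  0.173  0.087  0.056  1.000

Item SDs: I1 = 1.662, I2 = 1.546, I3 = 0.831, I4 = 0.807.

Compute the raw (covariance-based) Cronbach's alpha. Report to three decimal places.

Cronbach's alpha = 0.457

Σσ²ᵢ = 1.662² + 1.546² + 0.831² + 0.807² = 6.4942
Covariances σ_ij = r_ij · s_i · s_j:
  σ(I1,I2) = 0.273 × 1.662 × 1.546 = 0.7015
  σ(I1,I3) = 0.274 × 1.662 × 0.831 = 0.3784
  σ(I1,I4) = 0.173 × 1.662 × 0.807 = 0.2320
  σ(I2,I3) = 0.185 × 1.546 × 0.831 = 0.2377
  σ(I2,I4) = 0.087 × 1.546 × 0.807 = 0.1085
  σ(I3,I4) = 0.056 × 0.831 × 0.807 = 0.0376
σ²_T = Σσ²ᵢ + 2·Σσ_ij = 6.4942 + 2 × 1.6957 = 9.8856
α = (4/3)·(1 − 6.4942/9.8856) = 0.457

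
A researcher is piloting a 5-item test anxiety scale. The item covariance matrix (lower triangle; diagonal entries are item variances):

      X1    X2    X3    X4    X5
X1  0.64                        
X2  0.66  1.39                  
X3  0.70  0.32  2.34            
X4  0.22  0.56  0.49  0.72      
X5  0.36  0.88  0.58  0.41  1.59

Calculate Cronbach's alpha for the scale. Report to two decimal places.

Cronbach's alpha = 0.76

ΣVar(i) = 0.64 + 1.39 + 2.34 + 0.72 + 1.59 = 6.68
Σ_{i<j} σ_ij = 5.18
total variance = 6.68 + 2 × 5.18 = 17.04
α = (k/(k−1))·(1 − ΣVar(i)/total variance) = (5/4)·(1 − 6.68/17.04) = 0.76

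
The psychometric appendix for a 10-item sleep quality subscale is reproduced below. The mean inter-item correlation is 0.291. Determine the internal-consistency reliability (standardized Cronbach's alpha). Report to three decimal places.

Standardized α = k·r̄ / (1 + (k−1)·r̄) = 10 × 0.291 / (1 + 9 × 0.291)
  = 2.9100 / 3.6190 = 0.804

standardized Cronbach's alpha = 0.804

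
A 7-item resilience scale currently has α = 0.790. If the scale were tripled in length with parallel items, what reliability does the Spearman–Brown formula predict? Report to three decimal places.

Length factor m = 3
α' = m·α / (1 + (m−1)·α)
   = 3 × 0.790 / (1 + (3 − 1) × 0.790)
   = 2.3700 / 2.5800 = 0.919

predicted reliability = 0.919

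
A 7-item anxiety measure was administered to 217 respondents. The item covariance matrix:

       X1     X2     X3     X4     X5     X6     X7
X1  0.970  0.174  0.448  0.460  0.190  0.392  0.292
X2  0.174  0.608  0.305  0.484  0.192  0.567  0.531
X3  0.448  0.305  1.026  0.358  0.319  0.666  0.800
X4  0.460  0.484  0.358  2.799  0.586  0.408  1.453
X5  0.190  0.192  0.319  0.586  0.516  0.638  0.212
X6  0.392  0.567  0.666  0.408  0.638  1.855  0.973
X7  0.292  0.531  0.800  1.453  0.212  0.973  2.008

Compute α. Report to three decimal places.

α = 0.795

ΣVar(i) = 0.970 + 0.608 + 1.026 + 2.799 + 0.516 + 1.855 + 2.008 = 9.782
Σ_{i<j} σ_ij = 10.448
σ²_total = 9.782 + 2 × 10.448 = 30.678
α = (k/(k−1))·(1 − ΣVar(i)/σ²_total) = (7/6)·(1 − 9.782/30.678) = 0.795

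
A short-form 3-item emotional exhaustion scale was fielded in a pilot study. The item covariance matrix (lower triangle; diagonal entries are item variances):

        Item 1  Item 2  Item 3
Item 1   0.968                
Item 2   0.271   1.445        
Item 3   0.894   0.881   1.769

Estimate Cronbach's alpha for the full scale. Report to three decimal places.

Σσ²ᵢ = 0.968 + 1.445 + 1.769 = 4.182
Σ_{i<j} σ_ij = 2.046
Var(T) = 4.182 + 2 × 2.046 = 8.274
α = (k/(k−1))·(1 − Σσ²ᵢ/Var(T)) = (3/2)·(1 − 4.182/8.274) = 0.742

α = 0.742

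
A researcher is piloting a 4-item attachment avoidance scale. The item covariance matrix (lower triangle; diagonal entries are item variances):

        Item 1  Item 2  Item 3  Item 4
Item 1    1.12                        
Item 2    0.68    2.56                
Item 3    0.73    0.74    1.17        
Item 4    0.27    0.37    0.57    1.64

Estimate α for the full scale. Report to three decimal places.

ΣVar(i) = 1.12 + 2.56 + 1.17 + 1.64 = 6.49
Sum of off-diagonal covariances = 3.36
Var(T) = 6.49 + 2 × 3.36 = 13.21
α = (k/(k−1))·(1 − ΣVar(i)/Var(T)) = (4/3)·(1 − 6.49/13.21) = 0.678

α = 0.678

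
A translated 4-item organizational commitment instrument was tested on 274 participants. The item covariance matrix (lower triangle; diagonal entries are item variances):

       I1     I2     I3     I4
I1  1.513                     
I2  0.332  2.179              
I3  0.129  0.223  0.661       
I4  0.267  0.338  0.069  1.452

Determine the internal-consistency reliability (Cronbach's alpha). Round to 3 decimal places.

Σσᵢ² = 1.513 + 2.179 + 0.661 + 1.452 = 5.805
Σ_{i<j} σ_ij = 1.358
Var(T) = 5.805 + 2 × 1.358 = 8.521
α = (k/(k−1))·(1 − Σσᵢ²/Var(T)) = (4/3)·(1 − 5.805/8.521) = 0.425

Cronbach's alpha = 0.425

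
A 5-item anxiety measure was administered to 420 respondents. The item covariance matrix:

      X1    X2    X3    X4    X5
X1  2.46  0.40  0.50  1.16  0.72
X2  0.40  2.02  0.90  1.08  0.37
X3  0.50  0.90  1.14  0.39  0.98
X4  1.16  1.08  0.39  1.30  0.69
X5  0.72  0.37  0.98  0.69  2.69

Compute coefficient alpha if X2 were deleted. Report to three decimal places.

Remaining items: X1, X3, X4, X5 (k = 4).
Σσ²ᵢ = 2.46 + 1.14 + 1.30 + 2.69 = 7.59
Var(T) = 7.59 + 2 × 4.44 = 16.47
α (item deleted) = (4/3)·(1 − 7.59/16.47) = 0.719

α = 0.719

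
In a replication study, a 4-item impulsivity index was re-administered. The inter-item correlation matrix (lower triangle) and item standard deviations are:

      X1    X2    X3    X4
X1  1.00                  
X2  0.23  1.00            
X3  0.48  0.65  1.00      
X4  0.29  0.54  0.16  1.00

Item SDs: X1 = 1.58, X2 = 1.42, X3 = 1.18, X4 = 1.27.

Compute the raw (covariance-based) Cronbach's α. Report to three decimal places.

Σσ²ᵢ = 1.58² + 1.42² + 1.18² + 1.27² = 7.5181
Covariances σ_ij = r_ij · s_i · s_j:
  σ(X1,X2) = 0.23 × 1.58 × 1.42 = 0.5160
  σ(X1,X3) = 0.48 × 1.58 × 1.18 = 0.8949
  σ(X1,X4) = 0.29 × 1.58 × 1.27 = 0.5819
  σ(X2,X3) = 0.65 × 1.42 × 1.18 = 1.0891
  σ(X2,X4) = 0.54 × 1.42 × 1.27 = 0.9738
  σ(X3,X4) = 0.16 × 1.18 × 1.27 = 0.2398
σ²_T = Σσ²ᵢ + 2·Σσ_ij = 7.5181 + 2 × 4.2955 = 16.1091
α = (4/3)·(1 − 7.5181/16.1091) = 0.711

Cronbach's α = 0.711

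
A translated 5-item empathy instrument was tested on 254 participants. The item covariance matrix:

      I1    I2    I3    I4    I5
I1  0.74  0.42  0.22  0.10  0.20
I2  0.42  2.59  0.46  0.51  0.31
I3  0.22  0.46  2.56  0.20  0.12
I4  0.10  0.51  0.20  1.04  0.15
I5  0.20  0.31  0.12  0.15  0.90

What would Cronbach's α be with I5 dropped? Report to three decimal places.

Remaining items: I1, I2, I3, I4 (k = 4).
ΣVar(i) = 0.74 + 2.59 + 2.56 + 1.04 = 6.93
σ²_T = 6.93 + 2 × 1.91 = 10.75
α (item deleted) = (4/3)·(1 − 6.93/10.75) = 0.474

Cronbach's α = 0.474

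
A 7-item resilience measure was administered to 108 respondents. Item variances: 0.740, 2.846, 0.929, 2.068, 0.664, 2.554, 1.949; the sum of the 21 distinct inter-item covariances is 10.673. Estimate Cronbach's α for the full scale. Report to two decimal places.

ΣVar(i) = 0.740 + 2.846 + 0.929 + 2.068 + 0.664 + 2.554 + 1.949 = 11.750
Sum of distinct covariances = 10.673
σ²_total = ΣVar(i) + 2·Σcov = 11.750 + 2 × 10.673 = 33.096
α = (7/6)·(1 − 11.750/33.096) = 0.75

Cronbach's α = 0.75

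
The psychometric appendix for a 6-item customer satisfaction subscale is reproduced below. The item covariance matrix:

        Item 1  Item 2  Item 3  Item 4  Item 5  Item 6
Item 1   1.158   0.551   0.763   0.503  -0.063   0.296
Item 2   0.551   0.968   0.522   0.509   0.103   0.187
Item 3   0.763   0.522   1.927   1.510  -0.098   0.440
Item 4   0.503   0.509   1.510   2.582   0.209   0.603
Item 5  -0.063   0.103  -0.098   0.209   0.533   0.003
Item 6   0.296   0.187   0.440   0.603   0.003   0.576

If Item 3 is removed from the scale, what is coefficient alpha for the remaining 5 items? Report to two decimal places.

Remaining items: Item 1, Item 2, Item 4, Item 5, Item 6 (k = 5).
sum of item variances = 1.158 + 0.968 + 2.582 + 0.533 + 0.576 = 5.817
Var(T) = 5.817 + 2 × 2.901 = 11.619
α (item deleted) = (5/4)·(1 − 5.817/11.619) = 0.62

coefficient alpha = 0.62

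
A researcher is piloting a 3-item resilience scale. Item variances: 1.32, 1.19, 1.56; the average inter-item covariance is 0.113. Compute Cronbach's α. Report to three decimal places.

ΣVar(i) = 1.32 + 1.19 + 1.56 = 4.07
Sum of the 3 distinct covariances = 3 × 0.113 = 0.339
σ²_T = ΣVar(i) + 2·Σcov = 4.07 + 2 × 0.339 = 4.748
α = (3/2)·(1 − 4.07/4.748) = 0.214

α = 0.214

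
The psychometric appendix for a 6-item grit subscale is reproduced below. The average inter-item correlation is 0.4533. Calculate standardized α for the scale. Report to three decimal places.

α = 0.833

Standardized α = k·r̄ / (1 + (k−1)·r̄) = 6 × 0.4533 / (1 + 5 × 0.4533)
  = 2.7198 / 3.2665 = 0.833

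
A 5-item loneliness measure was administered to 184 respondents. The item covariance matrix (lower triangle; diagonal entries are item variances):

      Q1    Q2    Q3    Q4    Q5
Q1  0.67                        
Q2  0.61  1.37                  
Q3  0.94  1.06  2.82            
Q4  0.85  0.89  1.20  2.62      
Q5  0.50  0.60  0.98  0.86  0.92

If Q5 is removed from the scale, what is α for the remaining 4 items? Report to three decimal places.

Remaining items: Q1, Q2, Q3, Q4 (k = 4).
sum of item variances = 0.67 + 1.37 + 2.82 + 2.62 = 7.48
σ²_T = 7.48 + 2 × 5.55 = 18.58
α (item deleted) = (4/3)·(1 − 7.48/18.58) = 0.797

α = 0.797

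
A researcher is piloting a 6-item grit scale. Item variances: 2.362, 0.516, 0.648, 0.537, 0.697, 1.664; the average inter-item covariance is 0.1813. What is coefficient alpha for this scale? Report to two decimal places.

ΣVar(i) = 2.362 + 0.516 + 0.648 + 0.537 + 0.697 + 1.664 = 6.424
Sum of the 15 distinct covariances = 15 × 0.1813 = 2.7195
σ²_total = ΣVar(i) + 2·Σcov = 6.424 + 2 × 2.7195 = 11.8630
α = (6/5)·(1 − 6.424/11.8630) = 0.55

coefficient alpha = 0.55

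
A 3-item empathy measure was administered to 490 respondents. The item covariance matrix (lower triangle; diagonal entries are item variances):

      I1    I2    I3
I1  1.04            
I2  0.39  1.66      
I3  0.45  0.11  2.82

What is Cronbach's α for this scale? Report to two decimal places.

Cronbach's α = 0.38

Σσᵢ² = 1.04 + 1.66 + 2.82 = 5.52
Sum of the distinct covariances = 0.95
Var(T) = 5.52 + 2 × 0.95 = 7.42
α = (k/(k−1))·(1 − Σσᵢ²/Var(T)) = (3/2)·(1 − 5.52/7.42) = 0.38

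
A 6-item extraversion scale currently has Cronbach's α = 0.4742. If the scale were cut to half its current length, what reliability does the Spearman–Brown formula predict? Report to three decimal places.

Length factor m = 1/2
α' = m·α / (1 − (1−m)·α)
   = 1/2 × 0.4742 / (1 − (1 − 1/2) × 0.4742)
   = 0.2371 / 0.7629 = 0.311

predicted reliability = 0.311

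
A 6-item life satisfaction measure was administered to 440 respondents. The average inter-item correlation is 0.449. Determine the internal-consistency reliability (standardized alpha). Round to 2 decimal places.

α = 0.83

Standardized α = k·r̄ / (1 + (k−1)·r̄) = 6 × 0.449 / (1 + 5 × 0.449)
  = 2.6940 / 3.2450 = 0.83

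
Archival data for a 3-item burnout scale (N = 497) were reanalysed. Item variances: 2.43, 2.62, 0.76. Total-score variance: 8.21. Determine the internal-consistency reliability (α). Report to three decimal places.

α = 0.438

sum of item variances = 2.43 + 2.62 + 0.76 = 5.81
α = (k/(k−1))·(1 − sum of item variances/Var(T)) = (3/2)·(1 − 5.81/8.21) = 0.438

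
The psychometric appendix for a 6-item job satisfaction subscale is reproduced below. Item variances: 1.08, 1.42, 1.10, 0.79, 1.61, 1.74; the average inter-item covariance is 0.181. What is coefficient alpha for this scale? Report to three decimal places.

α = 0.495

sum of item variances = 1.08 + 1.42 + 1.10 + 0.79 + 1.61 + 1.74 = 7.74
Sum of the 15 distinct covariances = 15 × 0.181 = 2.715
total variance = sum of item variances + 2·Σcov = 7.74 + 2 × 2.715 = 13.170
α = (6/5)·(1 − 7.74/13.170) = 0.495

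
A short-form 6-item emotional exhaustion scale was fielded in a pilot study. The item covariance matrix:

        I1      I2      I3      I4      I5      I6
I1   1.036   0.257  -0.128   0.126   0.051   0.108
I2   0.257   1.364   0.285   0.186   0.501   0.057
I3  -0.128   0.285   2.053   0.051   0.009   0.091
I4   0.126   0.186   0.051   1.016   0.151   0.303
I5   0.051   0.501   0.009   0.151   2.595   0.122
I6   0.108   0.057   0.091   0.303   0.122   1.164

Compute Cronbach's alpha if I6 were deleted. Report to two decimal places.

Cronbach's alpha = 0.34

Remaining items: I1, I2, I3, I4, I5 (k = 5).
Σσ²ᵢ = 1.036 + 1.364 + 2.053 + 1.016 + 2.595 = 8.064
total variance = 8.064 + 2 × 1.489 = 11.042
α (item deleted) = (5/4)·(1 − 8.064/11.042) = 0.34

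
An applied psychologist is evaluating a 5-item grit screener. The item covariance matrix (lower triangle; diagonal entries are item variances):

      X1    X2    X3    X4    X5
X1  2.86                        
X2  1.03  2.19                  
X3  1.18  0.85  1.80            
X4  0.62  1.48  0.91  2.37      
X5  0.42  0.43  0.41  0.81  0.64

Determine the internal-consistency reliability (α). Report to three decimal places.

α = 0.779

sum of item variances = 2.86 + 2.19 + 1.80 + 2.37 + 0.64 = 9.86
Sum of off-diagonal covariances = 8.14
σ²_total = 9.86 + 2 × 8.14 = 26.14
α = (k/(k−1))·(1 − sum of item variances/σ²_total) = (5/4)·(1 − 9.86/26.14) = 0.779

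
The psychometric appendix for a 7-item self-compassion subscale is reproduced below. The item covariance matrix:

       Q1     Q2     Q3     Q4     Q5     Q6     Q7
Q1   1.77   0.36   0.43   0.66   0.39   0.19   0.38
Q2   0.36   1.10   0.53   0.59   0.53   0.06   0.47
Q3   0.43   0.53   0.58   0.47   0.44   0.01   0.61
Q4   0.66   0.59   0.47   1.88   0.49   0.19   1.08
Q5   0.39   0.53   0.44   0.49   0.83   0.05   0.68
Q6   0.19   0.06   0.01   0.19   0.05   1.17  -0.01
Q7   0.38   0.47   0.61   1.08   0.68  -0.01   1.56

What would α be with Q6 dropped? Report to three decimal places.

Remaining items: Q1, Q2, Q3, Q4, Q5, Q7 (k = 6).
Σσ²ᵢ = 1.77 + 1.10 + 0.58 + 1.88 + 0.83 + 1.56 = 7.72
σ²_T = 7.72 + 2 × 8.11 = 23.94
α (item deleted) = (6/5)·(1 − 7.72/23.94) = 0.813

α = 0.813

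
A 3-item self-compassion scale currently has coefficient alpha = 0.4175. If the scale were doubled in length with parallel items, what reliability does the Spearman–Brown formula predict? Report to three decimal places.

predicted reliability = 0.589

Length factor m = 2
α' = m·α / (1 + (m−1)·α)
   = 2 × 0.4175 / (1 + (2 − 1) × 0.4175)
   = 0.8350 / 1.4175 = 0.589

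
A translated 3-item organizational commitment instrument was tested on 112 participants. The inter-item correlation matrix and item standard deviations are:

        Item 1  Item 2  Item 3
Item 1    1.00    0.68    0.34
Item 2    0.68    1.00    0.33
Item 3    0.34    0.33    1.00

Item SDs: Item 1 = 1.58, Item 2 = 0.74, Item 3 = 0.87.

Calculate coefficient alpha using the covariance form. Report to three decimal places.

α = 0.655

Σσ²ᵢ = 1.58² + 0.74² + 0.87² = 3.8009
Covariances σ_ij = r_ij · s_i · s_j:
  σ(Item 1,Item 2) = 0.68 × 1.58 × 0.74 = 0.7951
  σ(Item 1,Item 3) = 0.34 × 1.58 × 0.87 = 0.4674
  σ(Item 2,Item 3) = 0.33 × 0.74 × 0.87 = 0.2125
σ²_T = Σσ²ᵢ + 2·Σσ_ij = 3.8009 + 2 × 1.4750 = 6.7509
α = (3/2)·(1 − 3.8009/6.7509) = 0.655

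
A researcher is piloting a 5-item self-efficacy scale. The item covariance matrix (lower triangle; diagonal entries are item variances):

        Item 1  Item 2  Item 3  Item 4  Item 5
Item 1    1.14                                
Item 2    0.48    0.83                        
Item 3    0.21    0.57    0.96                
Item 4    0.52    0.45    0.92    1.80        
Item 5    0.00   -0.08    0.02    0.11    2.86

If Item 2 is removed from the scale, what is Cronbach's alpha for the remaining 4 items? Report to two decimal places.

Remaining items: Item 1, Item 3, Item 4, Item 5 (k = 4).
ΣVar(i) = 1.14 + 0.96 + 1.80 + 2.86 = 6.76
σ²_T = 6.76 + 2 × 1.78 = 10.32
α (item deleted) = (4/3)·(1 − 6.76/10.32) = 0.46

Cronbach's alpha = 0.46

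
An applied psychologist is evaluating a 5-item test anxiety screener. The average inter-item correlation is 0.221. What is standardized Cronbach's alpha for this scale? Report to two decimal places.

Standardized α = k·r̄ / (1 + (k−1)·r̄) = 5 × 0.221 / (1 + 4 × 0.221)
  = 1.1050 / 1.8840 = 0.59

standardized Cronbach's alpha = 0.59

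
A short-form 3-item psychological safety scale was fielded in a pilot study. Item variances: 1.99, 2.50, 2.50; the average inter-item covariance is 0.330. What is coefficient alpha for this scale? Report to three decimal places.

coefficient alpha = 0.331

Σσ²ᵢ = 1.99 + 2.50 + 2.50 = 6.99
Sum of the 3 distinct covariances = 3 × 0.330 = 0.990
Var(T) = Σσ²ᵢ + 2·Σcov = 6.99 + 2 × 0.990 = 8.970
α = (3/2)·(1 − 6.99/8.970) = 0.331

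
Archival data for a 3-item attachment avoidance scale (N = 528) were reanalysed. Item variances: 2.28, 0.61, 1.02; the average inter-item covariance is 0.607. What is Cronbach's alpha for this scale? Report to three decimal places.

Cronbach's alpha = 0.723

Σσ²ᵢ = 2.28 + 0.61 + 1.02 = 3.91
Sum of the 3 distinct covariances = 3 × 0.607 = 1.821
σ²_T = Σσ²ᵢ + 2·Σcov = 3.91 + 2 × 1.821 = 7.552
α = (3/2)·(1 − 3.91/7.552) = 0.723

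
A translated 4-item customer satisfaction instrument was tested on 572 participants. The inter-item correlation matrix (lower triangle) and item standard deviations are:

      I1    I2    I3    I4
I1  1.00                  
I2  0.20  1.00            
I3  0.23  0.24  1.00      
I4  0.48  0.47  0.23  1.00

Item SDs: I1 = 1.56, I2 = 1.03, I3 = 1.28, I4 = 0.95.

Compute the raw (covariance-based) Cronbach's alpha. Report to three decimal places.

α = 0.610

Σσ²ᵢ = 1.56² + 1.03² + 1.28² + 0.95² = 6.0354
Covariances σ_ij = r_ij · s_i · s_j:
  σ(I1,I2) = 0.20 × 1.56 × 1.03 = 0.3214
  σ(I1,I3) = 0.23 × 1.56 × 1.28 = 0.4593
  σ(I1,I4) = 0.48 × 1.56 × 0.95 = 0.7114
  σ(I2,I3) = 0.24 × 1.03 × 1.28 = 0.3164
  σ(I2,I4) = 0.47 × 1.03 × 0.95 = 0.4599
  σ(I3,I4) = 0.23 × 1.28 × 0.95 = 0.2797
σ²_T = Σσ²ᵢ + 2·Σσ_ij = 6.0354 + 2 × 2.5481 = 11.1316
α = (4/3)·(1 − 6.0354/11.1316) = 0.610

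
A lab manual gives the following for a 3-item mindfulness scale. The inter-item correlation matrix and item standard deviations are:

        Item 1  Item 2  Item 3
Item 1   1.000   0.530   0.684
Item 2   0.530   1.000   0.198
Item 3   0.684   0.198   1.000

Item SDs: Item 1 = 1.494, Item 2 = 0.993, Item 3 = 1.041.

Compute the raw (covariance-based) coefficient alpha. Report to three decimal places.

Σσ²ᵢ = 1.494² + 0.993² + 1.041² = 4.3018
Covariances σ_ij = r_ij · s_i · s_j:
  σ(Item 1,Item 2) = 0.530 × 1.494 × 0.993 = 0.7863
  σ(Item 1,Item 3) = 0.684 × 1.494 × 1.041 = 1.0638
  σ(Item 2,Item 3) = 0.198 × 0.993 × 1.041 = 0.2047
σ²_T = Σσ²ᵢ + 2·Σσ_ij = 4.3018 + 2 × 2.0548 = 8.4114
α = (3/2)·(1 − 4.3018/8.4114) = 0.733

coefficient alpha = 0.733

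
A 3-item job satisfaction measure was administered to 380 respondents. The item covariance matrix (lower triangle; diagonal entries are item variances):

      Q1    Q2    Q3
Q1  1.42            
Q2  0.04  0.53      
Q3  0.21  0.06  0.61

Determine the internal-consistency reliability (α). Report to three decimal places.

Σσ²ᵢ = 1.42 + 0.53 + 0.61 = 2.56
Sum of the distinct covariances = 0.31
σ²_total = 2.56 + 2 × 0.31 = 3.18
α = (k/(k−1))·(1 − Σσ²ᵢ/σ²_total) = (3/2)·(1 − 2.56/3.18) = 0.292

α = 0.292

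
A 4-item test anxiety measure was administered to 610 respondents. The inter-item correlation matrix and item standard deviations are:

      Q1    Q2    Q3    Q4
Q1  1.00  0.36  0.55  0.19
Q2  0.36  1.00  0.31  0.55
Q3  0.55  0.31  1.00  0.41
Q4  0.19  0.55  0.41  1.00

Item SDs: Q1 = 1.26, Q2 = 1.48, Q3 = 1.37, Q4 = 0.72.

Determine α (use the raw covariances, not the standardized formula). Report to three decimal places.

α = 0.700

Σσ²ᵢ = 1.26² + 1.48² + 1.37² + 0.72² = 6.1733
Covariances σ_ij = r_ij · s_i · s_j:
  σ(Q1,Q2) = 0.36 × 1.26 × 1.48 = 0.6713
  σ(Q1,Q3) = 0.55 × 1.26 × 1.37 = 0.9494
  σ(Q1,Q4) = 0.19 × 1.26 × 0.72 = 0.1724
  σ(Q2,Q3) = 0.31 × 1.48 × 1.37 = 0.6286
  σ(Q2,Q4) = 0.55 × 1.48 × 0.72 = 0.5861
  σ(Q3,Q4) = 0.41 × 1.37 × 0.72 = 0.4044
σ²_T = Σσ²ᵢ + 2·Σσ_ij = 6.1733 + 2 × 3.4122 = 12.9977
α = (4/3)·(1 − 6.1733/12.9977) = 0.700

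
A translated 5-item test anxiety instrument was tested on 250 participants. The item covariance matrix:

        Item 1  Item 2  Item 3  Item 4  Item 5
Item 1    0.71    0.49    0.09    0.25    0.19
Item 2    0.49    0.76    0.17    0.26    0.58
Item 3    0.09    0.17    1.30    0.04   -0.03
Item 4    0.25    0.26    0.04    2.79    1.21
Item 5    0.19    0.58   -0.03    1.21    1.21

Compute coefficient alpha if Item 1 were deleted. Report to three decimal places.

Remaining items: Item 2, Item 3, Item 4, Item 5 (k = 4).
ΣVar(i) = 0.76 + 1.30 + 2.79 + 1.21 = 6.06
σ²_T = 6.06 + 2 × 2.23 = 10.52
α (item deleted) = (4/3)·(1 − 6.06/10.52) = 0.565

α = 0.565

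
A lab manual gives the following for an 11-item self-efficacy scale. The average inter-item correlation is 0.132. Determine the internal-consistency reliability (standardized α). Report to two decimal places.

standardized α = 0.63

Standardized α = k·r̄ / (1 + (k−1)·r̄) = 11 × 0.132 / (1 + 10 × 0.132)
  = 1.4520 / 2.3200 = 0.63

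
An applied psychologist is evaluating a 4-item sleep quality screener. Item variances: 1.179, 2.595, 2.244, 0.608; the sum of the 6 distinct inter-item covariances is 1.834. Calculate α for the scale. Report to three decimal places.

sum of item variances = 1.179 + 2.595 + 2.244 + 0.608 = 6.626
Sum of distinct covariances = 1.834
σ²_total = sum of item variances + 2·Σcov = 6.626 + 2 × 1.834 = 10.294
α = (4/3)·(1 − 6.626/10.294) = 0.475

α = 0.475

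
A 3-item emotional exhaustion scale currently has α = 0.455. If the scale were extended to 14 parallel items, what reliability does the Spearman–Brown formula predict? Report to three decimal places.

predicted reliability = 0.796

Length factor m = 14/3 = 4.6667
α' = m·α / (1 + (m−1)·α)
   = 14/3 × 0.455 / (1 + (14/3 − 1) × 0.455)
   = 2.1233 / 2.6683 = 0.796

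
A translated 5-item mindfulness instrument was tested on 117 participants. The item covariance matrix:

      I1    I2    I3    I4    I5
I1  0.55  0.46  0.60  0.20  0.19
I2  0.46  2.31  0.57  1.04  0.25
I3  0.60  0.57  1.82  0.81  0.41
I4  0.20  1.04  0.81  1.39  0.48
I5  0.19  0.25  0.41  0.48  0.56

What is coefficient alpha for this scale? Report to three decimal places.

Σσ²ᵢ = 0.55 + 2.31 + 1.82 + 1.39 + 0.56 = 6.63
Sum of the distinct covariances = 5.01
Var(T) = 6.63 + 2 × 5.01 = 16.65
α = (k/(k−1))·(1 − Σσ²ᵢ/Var(T)) = (5/4)·(1 − 6.63/16.65) = 0.752

α = 0.752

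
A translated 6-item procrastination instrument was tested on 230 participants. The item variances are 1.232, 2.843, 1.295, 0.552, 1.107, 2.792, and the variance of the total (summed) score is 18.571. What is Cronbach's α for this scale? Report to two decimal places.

α = 0.57

Σσᵢ² = 1.232 + 2.843 + 1.295 + 0.552 + 1.107 + 2.792 = 9.821
α = (k/(k−1))·(1 − Σσᵢ²/Var(T)) = (6/5)·(1 − 9.821/18.571) = 0.57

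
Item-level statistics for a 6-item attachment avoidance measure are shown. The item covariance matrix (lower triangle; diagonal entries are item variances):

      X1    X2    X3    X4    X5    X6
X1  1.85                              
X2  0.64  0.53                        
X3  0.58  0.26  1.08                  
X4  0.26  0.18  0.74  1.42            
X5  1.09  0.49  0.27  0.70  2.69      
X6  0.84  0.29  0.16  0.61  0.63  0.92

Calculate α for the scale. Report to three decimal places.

Σσ²ᵢ = 1.85 + 0.53 + 1.08 + 1.42 + 2.69 + 0.92 = 8.49
Σ_{i<j} σ_ij = 7.74
σ²_T = 8.49 + 2 × 7.74 = 23.97
α = (k/(k−1))·(1 − Σσ²ᵢ/σ²_T) = (6/5)·(1 − 8.49/23.97) = 0.775

α = 0.775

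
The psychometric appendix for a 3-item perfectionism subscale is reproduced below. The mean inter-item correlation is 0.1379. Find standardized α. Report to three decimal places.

α = 0.324

Standardized α = k·r̄ / (1 + (k−1)·r̄) = 3 × 0.1379 / (1 + 2 × 0.1379)
  = 0.4137 / 1.2758 = 0.324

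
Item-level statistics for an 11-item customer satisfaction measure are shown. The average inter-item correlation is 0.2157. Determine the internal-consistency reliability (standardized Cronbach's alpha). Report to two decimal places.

Standardized α = k·r̄ / (1 + (k−1)·r̄) = 11 × 0.2157 / (1 + 10 × 0.2157)
  = 2.3727 / 3.1570 = 0.75

α = 0.75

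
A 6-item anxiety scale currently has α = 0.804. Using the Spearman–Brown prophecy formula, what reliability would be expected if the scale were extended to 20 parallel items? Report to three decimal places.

Length factor m = 20/6 = 3.3333
α' = m·α / (1 + (m−1)·α)
   = 20/6 × 0.804 / (1 + (20/6 − 1) × 0.804)
   = 2.6800 / 2.8760 = 0.932

predicted reliability = 0.932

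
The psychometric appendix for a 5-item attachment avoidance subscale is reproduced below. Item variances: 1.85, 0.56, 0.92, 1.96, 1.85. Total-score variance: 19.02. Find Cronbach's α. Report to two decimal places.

Σσᵢ² = 1.85 + 0.56 + 0.92 + 1.96 + 1.85 = 7.14
α = (k/(k−1))·(1 − Σσᵢ²/σ²_T) = (5/4)·(1 − 7.14/19.02) = 0.78

α = 0.78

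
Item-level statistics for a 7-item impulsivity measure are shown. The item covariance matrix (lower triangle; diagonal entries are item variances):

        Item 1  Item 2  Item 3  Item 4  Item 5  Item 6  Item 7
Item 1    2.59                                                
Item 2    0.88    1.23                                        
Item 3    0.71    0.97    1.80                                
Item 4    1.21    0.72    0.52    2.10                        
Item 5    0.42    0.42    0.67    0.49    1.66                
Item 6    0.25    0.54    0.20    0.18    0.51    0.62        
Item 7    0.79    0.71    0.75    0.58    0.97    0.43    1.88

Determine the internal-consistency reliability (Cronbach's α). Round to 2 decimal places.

Σσᵢ² = 2.59 + 1.23 + 1.80 + 2.10 + 1.66 + 0.62 + 1.88 = 11.88
Σ_{i<j} σ_ij = 12.92
total variance = 11.88 + 2 × 12.92 = 37.72
α = (k/(k−1))·(1 − Σσᵢ²/total variance) = (7/6)·(1 − 11.88/37.72) = 0.80

α = 0.80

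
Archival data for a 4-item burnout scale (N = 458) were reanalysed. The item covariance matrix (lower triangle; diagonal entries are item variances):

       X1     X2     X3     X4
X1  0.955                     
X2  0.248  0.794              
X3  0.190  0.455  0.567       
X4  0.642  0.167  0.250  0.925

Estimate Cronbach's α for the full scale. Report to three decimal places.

ΣVar(i) = 0.955 + 0.794 + 0.567 + 0.925 = 3.241
Sum of the distinct covariances = 1.952
σ²_T = 3.241 + 2 × 1.952 = 7.145
α = (k/(k−1))·(1 − ΣVar(i)/σ²_T) = (4/3)·(1 − 3.241/7.145) = 0.729

α = 0.729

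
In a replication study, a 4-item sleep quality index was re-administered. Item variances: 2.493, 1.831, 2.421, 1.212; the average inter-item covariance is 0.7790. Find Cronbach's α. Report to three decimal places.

Σσ²ᵢ = 2.493 + 1.831 + 2.421 + 1.212 = 7.957
Sum of the 6 distinct covariances = 6 × 0.7790 = 4.6740
σ²_T = Σσ²ᵢ + 2·Σcov = 7.957 + 2 × 4.6740 = 17.3050
α = (4/3)·(1 − 7.957/17.3050) = 0.720

Cronbach's α = 0.720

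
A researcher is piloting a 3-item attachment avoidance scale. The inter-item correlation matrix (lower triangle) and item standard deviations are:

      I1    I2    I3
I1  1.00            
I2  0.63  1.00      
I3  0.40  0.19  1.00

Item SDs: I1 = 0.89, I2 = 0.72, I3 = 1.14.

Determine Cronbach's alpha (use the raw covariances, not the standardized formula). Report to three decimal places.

Σσ²ᵢ = 0.89² + 0.72² + 1.14² = 2.6101
Covariances σ_ij = r_ij · s_i · s_j:
  σ(I1,I2) = 0.63 × 0.89 × 0.72 = 0.4037
  σ(I1,I3) = 0.40 × 0.89 × 1.14 = 0.4058
  σ(I2,I3) = 0.19 × 0.72 × 1.14 = 0.1560
σ²_T = Σσ²ᵢ + 2·Σσ_ij = 2.6101 + 2 × 0.9655 = 4.5411
α = (3/2)·(1 − 2.6101/4.5411) = 0.638

Cronbach's alpha = 0.638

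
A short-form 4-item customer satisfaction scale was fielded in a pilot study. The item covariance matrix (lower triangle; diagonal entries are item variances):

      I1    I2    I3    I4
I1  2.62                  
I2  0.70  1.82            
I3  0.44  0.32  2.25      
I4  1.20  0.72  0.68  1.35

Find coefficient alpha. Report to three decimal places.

ΣVar(i) = 2.62 + 1.82 + 2.25 + 1.35 = 8.04
Σ_{i<j} σ_ij = 4.06
total variance = 8.04 + 2 × 4.06 = 16.16
α = (k/(k−1))·(1 − ΣVar(i)/total variance) = (4/3)·(1 − 8.04/16.16) = 0.670

coefficient alpha = 0.670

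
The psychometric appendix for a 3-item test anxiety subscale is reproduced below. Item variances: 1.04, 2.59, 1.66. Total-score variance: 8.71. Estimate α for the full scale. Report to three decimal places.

Σσ²ᵢ = 1.04 + 2.59 + 1.66 = 5.29
α = (k/(k−1))·(1 − Σσ²ᵢ/total variance) = (3/2)·(1 − 5.29/8.71) = 0.589

α = 0.589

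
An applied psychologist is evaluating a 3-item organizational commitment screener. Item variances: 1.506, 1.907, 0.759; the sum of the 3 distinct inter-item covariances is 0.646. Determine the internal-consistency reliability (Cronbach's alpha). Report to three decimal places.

Cronbach's alpha = 0.355

ΣVar(i) = 1.506 + 1.907 + 0.759 = 4.172
Sum of distinct covariances = 0.646
σ²_total = ΣVar(i) + 2·Σcov = 4.172 + 2 × 0.646 = 5.464
α = (3/2)·(1 − 4.172/5.464) = 0.355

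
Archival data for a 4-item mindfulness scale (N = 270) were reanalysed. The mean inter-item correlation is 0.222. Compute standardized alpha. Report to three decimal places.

standardized alpha = 0.533

Standardized α = k·r̄ / (1 + (k−1)·r̄) = 4 × 0.222 / (1 + 3 × 0.222)
  = 0.8880 / 1.6660 = 0.533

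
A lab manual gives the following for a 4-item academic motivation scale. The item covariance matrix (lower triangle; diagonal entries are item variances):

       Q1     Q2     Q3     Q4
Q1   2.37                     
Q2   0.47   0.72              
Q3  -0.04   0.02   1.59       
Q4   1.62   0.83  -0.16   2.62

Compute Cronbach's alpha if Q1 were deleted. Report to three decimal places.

Cronbach's alpha = 0.328

Remaining items: Q2, Q3, Q4 (k = 3).
ΣVar(i) = 0.72 + 1.59 + 2.62 = 4.93
σ²_total = 4.93 + 2 × 0.69 = 6.31
α (item deleted) = (3/2)·(1 − 4.93/6.31) = 0.328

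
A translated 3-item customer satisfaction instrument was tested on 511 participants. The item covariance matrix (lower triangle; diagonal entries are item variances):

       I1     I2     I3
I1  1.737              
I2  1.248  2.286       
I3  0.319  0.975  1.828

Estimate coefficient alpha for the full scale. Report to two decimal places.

coefficient alpha = 0.70

Σσᵢ² = 1.737 + 2.286 + 1.828 = 5.851
Sum of off-diagonal covariances = 2.542
Var(T) = 5.851 + 2 × 2.542 = 10.935
α = (k/(k−1))·(1 − Σσᵢ²/Var(T)) = (3/2)·(1 − 5.851/10.935) = 0.70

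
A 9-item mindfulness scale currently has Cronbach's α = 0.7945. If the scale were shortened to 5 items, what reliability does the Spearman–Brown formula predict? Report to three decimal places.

Length factor m = 5/9 = 0.5556
α' = m·α / (1 − (1−m)·α)
   = 5/9 × 0.7945 / (1 − (1 − 5/9) × 0.7945)
   = 0.4414 / 0.6469 = 0.682

predicted reliability = 0.682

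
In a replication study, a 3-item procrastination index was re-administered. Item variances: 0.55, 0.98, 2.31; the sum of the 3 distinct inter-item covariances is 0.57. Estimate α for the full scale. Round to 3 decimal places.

α = 0.343

ΣVar(i) = 0.55 + 0.98 + 2.31 = 3.84
Sum of distinct covariances = 0.57
Var(T) = ΣVar(i) + 2·Σcov = 3.84 + 2 × 0.57 = 4.98
α = (3/2)·(1 − 3.84/4.98) = 0.343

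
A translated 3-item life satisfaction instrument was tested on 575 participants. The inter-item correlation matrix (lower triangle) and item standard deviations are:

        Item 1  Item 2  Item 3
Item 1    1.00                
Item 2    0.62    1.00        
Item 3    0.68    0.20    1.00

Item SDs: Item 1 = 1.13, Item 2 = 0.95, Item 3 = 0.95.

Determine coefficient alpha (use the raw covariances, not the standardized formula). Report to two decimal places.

coefficient alpha = 0.76

Σσ²ᵢ = 1.13² + 0.95² + 0.95² = 3.0819
Covariances σ_ij = r_ij · s_i · s_j:
  σ(Item 1,Item 2) = 0.62 × 1.13 × 0.95 = 0.6656
  σ(Item 1,Item 3) = 0.68 × 1.13 × 0.95 = 0.7300
  σ(Item 2,Item 3) = 0.20 × 0.95 × 0.95 = 0.1805
σ²_T = Σσ²ᵢ + 2·Σσ_ij = 3.0819 + 2 × 1.5761 = 6.2341
α = (3/2)·(1 − 3.0819/6.2341) = 0.76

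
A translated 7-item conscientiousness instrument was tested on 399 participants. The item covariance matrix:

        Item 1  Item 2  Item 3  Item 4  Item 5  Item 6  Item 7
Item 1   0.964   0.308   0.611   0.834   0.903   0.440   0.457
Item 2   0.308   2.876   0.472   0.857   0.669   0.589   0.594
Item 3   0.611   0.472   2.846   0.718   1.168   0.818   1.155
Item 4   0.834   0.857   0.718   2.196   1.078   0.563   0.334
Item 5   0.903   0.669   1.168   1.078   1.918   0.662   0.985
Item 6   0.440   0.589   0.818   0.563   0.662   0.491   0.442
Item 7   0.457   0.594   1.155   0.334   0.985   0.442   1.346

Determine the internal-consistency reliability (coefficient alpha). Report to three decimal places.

Σσ²ᵢ = 0.964 + 2.876 + 2.846 + 2.196 + 1.918 + 0.491 + 1.346 = 12.637
Sum of off-diagonal covariances = 14.657
total variance = 12.637 + 2 × 14.657 = 41.951
α = (k/(k−1))·(1 − Σσ²ᵢ/total variance) = (7/6)·(1 − 12.637/41.951) = 0.815

coefficient alpha = 0.815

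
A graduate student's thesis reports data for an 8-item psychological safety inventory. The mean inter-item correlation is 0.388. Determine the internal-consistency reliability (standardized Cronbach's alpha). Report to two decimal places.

standardized Cronbach's alpha = 0.84

Standardized α = k·r̄ / (1 + (k−1)·r̄) = 8 × 0.388 / (1 + 7 × 0.388)
  = 3.1040 / 3.7160 = 0.84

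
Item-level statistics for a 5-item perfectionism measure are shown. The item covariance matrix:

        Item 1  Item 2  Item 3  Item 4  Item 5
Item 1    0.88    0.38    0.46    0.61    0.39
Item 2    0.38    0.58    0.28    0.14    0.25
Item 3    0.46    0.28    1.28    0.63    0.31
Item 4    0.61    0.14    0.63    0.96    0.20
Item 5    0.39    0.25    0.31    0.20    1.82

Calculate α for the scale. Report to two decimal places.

Σσᵢ² = 0.88 + 0.58 + 1.28 + 0.96 + 1.82 = 5.52
Σ_{i<j} σ_ij = 3.65
σ²_total = 5.52 + 2 × 3.65 = 12.82
α = (k/(k−1))·(1 − Σσᵢ²/σ²_total) = (5/4)·(1 − 5.52/12.82) = 0.71

α = 0.71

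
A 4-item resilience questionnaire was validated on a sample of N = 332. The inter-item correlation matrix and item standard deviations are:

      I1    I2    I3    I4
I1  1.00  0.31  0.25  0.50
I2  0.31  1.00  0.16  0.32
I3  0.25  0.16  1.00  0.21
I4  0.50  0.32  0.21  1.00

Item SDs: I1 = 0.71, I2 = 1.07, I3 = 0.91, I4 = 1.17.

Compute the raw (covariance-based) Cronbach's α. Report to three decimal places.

α = 0.604

Σσ²ᵢ = 0.71² + 1.07² + 0.91² + 1.17² = 3.8460
Covariances σ_ij = r_ij · s_i · s_j:
  σ(I1,I2) = 0.31 × 0.71 × 1.07 = 0.2355
  σ(I1,I3) = 0.25 × 0.71 × 0.91 = 0.1615
  σ(I1,I4) = 0.50 × 0.71 × 1.17 = 0.4153
  σ(I2,I3) = 0.16 × 1.07 × 0.91 = 0.1558
  σ(I2,I4) = 0.32 × 1.07 × 1.17 = 0.4006
  σ(I3,I4) = 0.21 × 0.91 × 1.17 = 0.2236
σ²_T = Σσ²ᵢ + 2·Σσ_ij = 3.8460 + 2 × 1.5923 = 7.0306
α = (4/3)·(1 − 3.8460/7.0306) = 0.604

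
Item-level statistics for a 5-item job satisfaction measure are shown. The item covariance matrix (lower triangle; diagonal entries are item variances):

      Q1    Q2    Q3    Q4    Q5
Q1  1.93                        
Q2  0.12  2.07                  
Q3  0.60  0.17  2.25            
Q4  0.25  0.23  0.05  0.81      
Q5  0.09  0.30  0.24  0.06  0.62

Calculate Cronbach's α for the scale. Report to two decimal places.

Cronbach's α = 0.44

Σσ²ᵢ = 1.93 + 2.07 + 2.25 + 0.81 + 0.62 = 7.68
Σ_{i<j} σ_ij = 2.11
total variance = 7.68 + 2 × 2.11 = 11.90
α = (k/(k−1))·(1 − Σσ²ᵢ/total variance) = (5/4)·(1 − 7.68/11.90) = 0.44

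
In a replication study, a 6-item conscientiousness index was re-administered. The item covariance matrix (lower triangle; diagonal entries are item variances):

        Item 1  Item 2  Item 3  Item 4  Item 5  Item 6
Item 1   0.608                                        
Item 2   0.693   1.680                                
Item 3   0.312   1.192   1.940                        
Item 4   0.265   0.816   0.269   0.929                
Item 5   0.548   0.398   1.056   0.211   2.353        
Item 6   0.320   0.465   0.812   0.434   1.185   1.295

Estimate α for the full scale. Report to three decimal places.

ΣVar(i) = 0.608 + 1.680 + 1.940 + 0.929 + 2.353 + 1.295 = 8.805
Σ_{i<j} σ_ij = 8.976
total variance = 8.805 + 2 × 8.976 = 26.757
α = (k/(k−1))·(1 − ΣVar(i)/total variance) = (6/5)·(1 − 8.805/26.757) = 0.805

α = 0.805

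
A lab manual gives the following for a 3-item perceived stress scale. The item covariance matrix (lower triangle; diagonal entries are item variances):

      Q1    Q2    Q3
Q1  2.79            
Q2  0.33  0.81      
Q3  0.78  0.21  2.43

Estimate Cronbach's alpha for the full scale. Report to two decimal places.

α = 0.46

Σσ²ᵢ = 2.79 + 0.81 + 2.43 = 6.03
Σ_{i<j} σ_ij = 1.32
total variance = 6.03 + 2 × 1.32 = 8.67
α = (k/(k−1))·(1 − Σσ²ᵢ/total variance) = (3/2)·(1 − 6.03/8.67) = 0.46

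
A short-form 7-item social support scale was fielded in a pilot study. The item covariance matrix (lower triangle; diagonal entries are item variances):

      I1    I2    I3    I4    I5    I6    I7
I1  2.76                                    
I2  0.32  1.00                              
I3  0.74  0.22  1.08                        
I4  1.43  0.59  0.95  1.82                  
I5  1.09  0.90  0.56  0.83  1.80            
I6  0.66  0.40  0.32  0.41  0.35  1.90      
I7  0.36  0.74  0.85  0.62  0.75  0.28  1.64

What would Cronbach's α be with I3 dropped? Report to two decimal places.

Remaining items: I1, I2, I4, I5, I6, I7 (k = 6).
sum of item variances = 2.76 + 1.00 + 1.82 + 1.80 + 1.90 + 1.64 = 10.92
σ²_total = 10.92 + 2 × 9.73 = 30.38
α (item deleted) = (6/5)·(1 − 10.92/30.38) = 0.77

α = 0.77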